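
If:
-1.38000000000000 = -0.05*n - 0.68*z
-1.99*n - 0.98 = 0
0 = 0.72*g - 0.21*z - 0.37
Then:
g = 1.12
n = -0.49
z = 2.07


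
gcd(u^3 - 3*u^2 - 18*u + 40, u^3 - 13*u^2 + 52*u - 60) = u^2 - 7*u + 10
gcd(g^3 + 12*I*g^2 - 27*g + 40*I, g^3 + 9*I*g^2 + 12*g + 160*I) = g^2 + 13*I*g - 40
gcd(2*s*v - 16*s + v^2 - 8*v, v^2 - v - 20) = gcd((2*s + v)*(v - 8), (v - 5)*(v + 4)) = 1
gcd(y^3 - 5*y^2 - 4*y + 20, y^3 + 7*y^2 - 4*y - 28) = y^2 - 4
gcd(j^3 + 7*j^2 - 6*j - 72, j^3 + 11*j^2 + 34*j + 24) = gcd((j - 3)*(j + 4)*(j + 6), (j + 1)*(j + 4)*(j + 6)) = j^2 + 10*j + 24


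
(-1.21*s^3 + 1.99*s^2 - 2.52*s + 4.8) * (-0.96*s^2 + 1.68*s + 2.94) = 1.1616*s^5 - 3.9432*s^4 + 2.205*s^3 - 2.991*s^2 + 0.6552*s + 14.112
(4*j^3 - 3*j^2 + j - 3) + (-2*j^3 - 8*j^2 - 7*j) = 2*j^3 - 11*j^2 - 6*j - 3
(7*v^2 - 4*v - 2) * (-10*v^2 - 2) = -70*v^4 + 40*v^3 + 6*v^2 + 8*v + 4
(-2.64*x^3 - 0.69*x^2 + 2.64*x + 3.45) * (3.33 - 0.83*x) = 2.1912*x^4 - 8.2185*x^3 - 4.4889*x^2 + 5.9277*x + 11.4885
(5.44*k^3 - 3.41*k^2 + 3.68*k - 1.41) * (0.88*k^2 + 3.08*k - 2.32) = 4.7872*k^5 + 13.7544*k^4 - 19.8852*k^3 + 18.0048*k^2 - 12.8804*k + 3.2712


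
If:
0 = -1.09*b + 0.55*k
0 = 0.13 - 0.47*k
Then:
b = 0.14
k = 0.28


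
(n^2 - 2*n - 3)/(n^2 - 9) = (n + 1)/(n + 3)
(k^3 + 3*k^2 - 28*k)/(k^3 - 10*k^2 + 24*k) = (k + 7)/(k - 6)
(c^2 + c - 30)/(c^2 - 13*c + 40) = (c + 6)/(c - 8)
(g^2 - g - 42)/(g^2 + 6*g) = (g - 7)/g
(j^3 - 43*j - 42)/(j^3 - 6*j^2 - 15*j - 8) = (j^2 - j - 42)/(j^2 - 7*j - 8)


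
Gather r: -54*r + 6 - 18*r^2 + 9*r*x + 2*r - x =-18*r^2 + r*(9*x - 52) - x + 6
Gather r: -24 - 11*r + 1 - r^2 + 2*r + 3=-r^2 - 9*r - 20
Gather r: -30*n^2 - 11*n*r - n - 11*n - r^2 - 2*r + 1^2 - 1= -30*n^2 - 12*n - r^2 + r*(-11*n - 2)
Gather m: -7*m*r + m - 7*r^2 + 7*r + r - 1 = m*(1 - 7*r) - 7*r^2 + 8*r - 1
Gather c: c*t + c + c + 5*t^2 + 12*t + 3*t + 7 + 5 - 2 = c*(t + 2) + 5*t^2 + 15*t + 10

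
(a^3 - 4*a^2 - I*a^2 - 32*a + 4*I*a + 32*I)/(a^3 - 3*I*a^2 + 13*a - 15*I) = (a^2 - 4*a - 32)/(a^2 - 2*I*a + 15)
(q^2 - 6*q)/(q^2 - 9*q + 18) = q/(q - 3)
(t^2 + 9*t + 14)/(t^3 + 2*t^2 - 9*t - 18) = (t + 7)/(t^2 - 9)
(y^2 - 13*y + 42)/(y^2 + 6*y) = (y^2 - 13*y + 42)/(y*(y + 6))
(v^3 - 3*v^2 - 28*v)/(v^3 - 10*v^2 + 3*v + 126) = v*(v + 4)/(v^2 - 3*v - 18)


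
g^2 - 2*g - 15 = (g - 5)*(g + 3)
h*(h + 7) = h^2 + 7*h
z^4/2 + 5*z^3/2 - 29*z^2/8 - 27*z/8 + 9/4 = (z/2 + 1/2)*(z - 3/2)*(z - 1/2)*(z + 6)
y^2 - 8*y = y*(y - 8)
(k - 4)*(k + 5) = k^2 + k - 20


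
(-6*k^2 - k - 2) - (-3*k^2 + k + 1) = -3*k^2 - 2*k - 3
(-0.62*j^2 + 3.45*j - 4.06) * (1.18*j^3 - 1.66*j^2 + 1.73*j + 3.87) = -0.7316*j^5 + 5.1002*j^4 - 11.5904*j^3 + 10.3087*j^2 + 6.3277*j - 15.7122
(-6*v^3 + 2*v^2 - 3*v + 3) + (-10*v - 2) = -6*v^3 + 2*v^2 - 13*v + 1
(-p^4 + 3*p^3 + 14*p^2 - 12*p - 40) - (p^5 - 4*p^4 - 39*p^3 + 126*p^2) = -p^5 + 3*p^4 + 42*p^3 - 112*p^2 - 12*p - 40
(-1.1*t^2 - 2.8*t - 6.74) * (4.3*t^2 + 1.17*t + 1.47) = -4.73*t^4 - 13.327*t^3 - 33.875*t^2 - 12.0018*t - 9.9078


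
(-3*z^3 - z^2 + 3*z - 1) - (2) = -3*z^3 - z^2 + 3*z - 3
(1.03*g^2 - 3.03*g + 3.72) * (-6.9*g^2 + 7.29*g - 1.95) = -7.107*g^4 + 28.4157*g^3 - 49.7652*g^2 + 33.0273*g - 7.254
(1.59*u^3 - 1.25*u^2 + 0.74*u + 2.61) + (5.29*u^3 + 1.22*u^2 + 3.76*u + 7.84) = 6.88*u^3 - 0.03*u^2 + 4.5*u + 10.45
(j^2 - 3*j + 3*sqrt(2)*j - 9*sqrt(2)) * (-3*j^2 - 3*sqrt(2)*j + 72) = -3*j^4 - 12*sqrt(2)*j^3 + 9*j^3 + 36*sqrt(2)*j^2 + 54*j^2 - 162*j + 216*sqrt(2)*j - 648*sqrt(2)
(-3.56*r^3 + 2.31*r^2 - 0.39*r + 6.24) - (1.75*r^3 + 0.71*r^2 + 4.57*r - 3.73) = -5.31*r^3 + 1.6*r^2 - 4.96*r + 9.97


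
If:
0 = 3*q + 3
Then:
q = -1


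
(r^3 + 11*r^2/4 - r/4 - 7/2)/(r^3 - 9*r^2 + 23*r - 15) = (4*r^2 + 15*r + 14)/(4*(r^2 - 8*r + 15))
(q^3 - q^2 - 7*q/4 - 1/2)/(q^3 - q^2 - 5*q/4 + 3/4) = (4*q^3 - 4*q^2 - 7*q - 2)/(4*q^3 - 4*q^2 - 5*q + 3)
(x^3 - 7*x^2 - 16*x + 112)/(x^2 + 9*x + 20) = (x^2 - 11*x + 28)/(x + 5)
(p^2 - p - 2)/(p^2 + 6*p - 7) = (p^2 - p - 2)/(p^2 + 6*p - 7)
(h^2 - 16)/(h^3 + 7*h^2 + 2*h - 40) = (h - 4)/(h^2 + 3*h - 10)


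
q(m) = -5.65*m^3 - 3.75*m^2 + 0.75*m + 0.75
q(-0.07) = 0.68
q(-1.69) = 16.04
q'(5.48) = -549.37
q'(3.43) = -224.39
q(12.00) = -10293.45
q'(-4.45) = -301.53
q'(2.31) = -107.02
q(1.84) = -45.76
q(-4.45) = 421.04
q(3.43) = -268.79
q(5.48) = -1037.56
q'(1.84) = -70.44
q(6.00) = -1350.15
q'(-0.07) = 1.19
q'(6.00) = -654.45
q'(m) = -16.95*m^2 - 7.5*m + 0.75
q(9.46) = -5110.99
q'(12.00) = -2530.05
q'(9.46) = -1587.08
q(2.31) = -87.17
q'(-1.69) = -34.99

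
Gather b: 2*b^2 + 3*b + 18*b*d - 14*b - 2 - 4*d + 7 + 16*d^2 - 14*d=2*b^2 + b*(18*d - 11) + 16*d^2 - 18*d + 5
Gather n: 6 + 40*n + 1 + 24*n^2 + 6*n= 24*n^2 + 46*n + 7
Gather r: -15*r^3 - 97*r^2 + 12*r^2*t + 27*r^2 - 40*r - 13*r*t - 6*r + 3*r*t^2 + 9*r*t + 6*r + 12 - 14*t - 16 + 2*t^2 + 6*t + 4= -15*r^3 + r^2*(12*t - 70) + r*(3*t^2 - 4*t - 40) + 2*t^2 - 8*t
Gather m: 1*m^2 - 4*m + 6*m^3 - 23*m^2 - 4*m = 6*m^3 - 22*m^2 - 8*m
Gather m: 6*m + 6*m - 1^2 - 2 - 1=12*m - 4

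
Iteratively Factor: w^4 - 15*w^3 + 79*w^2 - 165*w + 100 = (w - 1)*(w^3 - 14*w^2 + 65*w - 100) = (w - 4)*(w - 1)*(w^2 - 10*w + 25) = (w - 5)*(w - 4)*(w - 1)*(w - 5)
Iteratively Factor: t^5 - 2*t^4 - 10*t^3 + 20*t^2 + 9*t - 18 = (t + 1)*(t^4 - 3*t^3 - 7*t^2 + 27*t - 18) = (t + 1)*(t + 3)*(t^3 - 6*t^2 + 11*t - 6) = (t - 3)*(t + 1)*(t + 3)*(t^2 - 3*t + 2) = (t - 3)*(t - 2)*(t + 1)*(t + 3)*(t - 1)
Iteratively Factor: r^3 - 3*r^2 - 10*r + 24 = (r - 4)*(r^2 + r - 6) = (r - 4)*(r + 3)*(r - 2)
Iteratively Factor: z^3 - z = (z)*(z^2 - 1) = z*(z + 1)*(z - 1)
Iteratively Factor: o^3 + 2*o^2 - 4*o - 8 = (o - 2)*(o^2 + 4*o + 4) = (o - 2)*(o + 2)*(o + 2)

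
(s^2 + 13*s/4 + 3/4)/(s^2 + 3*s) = (s + 1/4)/s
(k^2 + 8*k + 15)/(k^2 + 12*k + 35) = (k + 3)/(k + 7)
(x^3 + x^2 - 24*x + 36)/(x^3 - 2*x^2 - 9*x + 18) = (x + 6)/(x + 3)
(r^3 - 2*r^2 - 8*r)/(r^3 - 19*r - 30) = r*(r - 4)/(r^2 - 2*r - 15)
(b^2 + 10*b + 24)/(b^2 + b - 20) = (b^2 + 10*b + 24)/(b^2 + b - 20)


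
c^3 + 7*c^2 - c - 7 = (c - 1)*(c + 1)*(c + 7)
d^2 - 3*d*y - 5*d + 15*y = (d - 5)*(d - 3*y)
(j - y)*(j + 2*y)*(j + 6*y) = j^3 + 7*j^2*y + 4*j*y^2 - 12*y^3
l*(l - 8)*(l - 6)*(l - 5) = l^4 - 19*l^3 + 118*l^2 - 240*l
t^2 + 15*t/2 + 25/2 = (t + 5/2)*(t + 5)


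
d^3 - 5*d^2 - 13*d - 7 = (d - 7)*(d + 1)^2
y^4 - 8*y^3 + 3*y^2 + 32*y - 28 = (y - 7)*(y - 2)*(y - 1)*(y + 2)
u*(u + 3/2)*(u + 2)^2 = u^4 + 11*u^3/2 + 10*u^2 + 6*u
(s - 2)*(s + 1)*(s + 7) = s^3 + 6*s^2 - 9*s - 14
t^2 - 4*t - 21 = (t - 7)*(t + 3)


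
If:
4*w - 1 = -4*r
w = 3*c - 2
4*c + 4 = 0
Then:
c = -1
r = 21/4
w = -5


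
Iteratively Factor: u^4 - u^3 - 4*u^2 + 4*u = (u - 1)*(u^3 - 4*u) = (u - 1)*(u + 2)*(u^2 - 2*u) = (u - 2)*(u - 1)*(u + 2)*(u)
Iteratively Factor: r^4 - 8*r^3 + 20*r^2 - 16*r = (r - 4)*(r^3 - 4*r^2 + 4*r) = (r - 4)*(r - 2)*(r^2 - 2*r) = (r - 4)*(r - 2)^2*(r)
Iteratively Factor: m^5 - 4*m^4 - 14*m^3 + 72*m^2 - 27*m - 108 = (m - 3)*(m^4 - m^3 - 17*m^2 + 21*m + 36) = (m - 3)*(m + 1)*(m^3 - 2*m^2 - 15*m + 36) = (m - 3)^2*(m + 1)*(m^2 + m - 12) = (m - 3)^3*(m + 1)*(m + 4)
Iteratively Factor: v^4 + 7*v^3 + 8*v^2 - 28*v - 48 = (v - 2)*(v^3 + 9*v^2 + 26*v + 24) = (v - 2)*(v + 3)*(v^2 + 6*v + 8) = (v - 2)*(v + 3)*(v + 4)*(v + 2)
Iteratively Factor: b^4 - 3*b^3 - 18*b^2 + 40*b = (b)*(b^3 - 3*b^2 - 18*b + 40) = b*(b - 5)*(b^2 + 2*b - 8) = b*(b - 5)*(b + 4)*(b - 2)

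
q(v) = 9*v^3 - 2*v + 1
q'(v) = 27*v^2 - 2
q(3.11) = 265.50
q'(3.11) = 259.15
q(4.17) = 645.27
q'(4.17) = 467.50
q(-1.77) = -45.37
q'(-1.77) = 82.59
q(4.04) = 586.37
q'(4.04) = 438.68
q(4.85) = 1018.06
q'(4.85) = 633.11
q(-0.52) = 0.77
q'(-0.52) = 5.30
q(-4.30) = -705.96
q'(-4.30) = 497.23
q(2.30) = 105.90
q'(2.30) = 140.83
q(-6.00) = -1931.00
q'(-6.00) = 970.00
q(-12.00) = -15527.00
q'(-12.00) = 3886.00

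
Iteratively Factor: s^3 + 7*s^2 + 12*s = (s + 4)*(s^2 + 3*s) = (s + 3)*(s + 4)*(s)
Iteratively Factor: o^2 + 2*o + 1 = (o + 1)*(o + 1)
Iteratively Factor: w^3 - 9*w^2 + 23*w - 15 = (w - 5)*(w^2 - 4*w + 3) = (w - 5)*(w - 3)*(w - 1)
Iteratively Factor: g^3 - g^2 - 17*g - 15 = (g + 1)*(g^2 - 2*g - 15) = (g - 5)*(g + 1)*(g + 3)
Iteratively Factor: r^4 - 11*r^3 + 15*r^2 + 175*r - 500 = (r + 4)*(r^3 - 15*r^2 + 75*r - 125) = (r - 5)*(r + 4)*(r^2 - 10*r + 25) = (r - 5)^2*(r + 4)*(r - 5)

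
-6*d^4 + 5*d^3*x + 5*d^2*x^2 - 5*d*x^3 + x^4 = (-3*d + x)*(-2*d + x)*(-d + x)*(d + x)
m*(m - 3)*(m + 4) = m^3 + m^2 - 12*m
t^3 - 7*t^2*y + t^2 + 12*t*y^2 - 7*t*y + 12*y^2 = (t + 1)*(t - 4*y)*(t - 3*y)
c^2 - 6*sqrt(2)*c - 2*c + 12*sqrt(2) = (c - 2)*(c - 6*sqrt(2))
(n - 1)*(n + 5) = n^2 + 4*n - 5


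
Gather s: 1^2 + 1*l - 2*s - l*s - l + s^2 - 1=s^2 + s*(-l - 2)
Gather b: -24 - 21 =-45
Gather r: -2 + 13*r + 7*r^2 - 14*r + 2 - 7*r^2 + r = 0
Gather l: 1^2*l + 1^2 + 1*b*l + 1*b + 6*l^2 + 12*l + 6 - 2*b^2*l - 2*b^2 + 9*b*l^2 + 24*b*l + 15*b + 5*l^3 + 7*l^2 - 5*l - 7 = -2*b^2 + 16*b + 5*l^3 + l^2*(9*b + 13) + l*(-2*b^2 + 25*b + 8)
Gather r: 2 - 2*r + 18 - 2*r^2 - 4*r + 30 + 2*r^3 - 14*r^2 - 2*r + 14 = 2*r^3 - 16*r^2 - 8*r + 64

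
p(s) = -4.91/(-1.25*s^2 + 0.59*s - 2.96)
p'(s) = -4.91*(2.5*s - 0.59)/(-1.25*s^2 + 0.59*s - 2.96)^2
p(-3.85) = 0.21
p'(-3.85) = 0.09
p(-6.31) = 0.09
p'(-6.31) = 0.03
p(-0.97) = 1.04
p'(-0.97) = 0.67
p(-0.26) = 1.54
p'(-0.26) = 0.60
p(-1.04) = 1.00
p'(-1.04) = 0.65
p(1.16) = 1.24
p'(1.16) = -0.72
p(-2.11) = 0.50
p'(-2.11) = 0.30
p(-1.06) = 0.98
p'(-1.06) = 0.64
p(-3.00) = 0.31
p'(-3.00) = 0.16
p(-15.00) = 0.02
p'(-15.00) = 0.00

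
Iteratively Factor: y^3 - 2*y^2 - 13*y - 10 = (y + 2)*(y^2 - 4*y - 5) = (y - 5)*(y + 2)*(y + 1)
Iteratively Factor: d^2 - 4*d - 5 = (d + 1)*(d - 5)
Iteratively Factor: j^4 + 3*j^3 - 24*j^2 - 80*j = (j)*(j^3 + 3*j^2 - 24*j - 80) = j*(j + 4)*(j^2 - j - 20) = j*(j - 5)*(j + 4)*(j + 4)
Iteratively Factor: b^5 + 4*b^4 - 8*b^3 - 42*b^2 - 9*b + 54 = (b + 2)*(b^4 + 2*b^3 - 12*b^2 - 18*b + 27) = (b - 1)*(b + 2)*(b^3 + 3*b^2 - 9*b - 27) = (b - 1)*(b + 2)*(b + 3)*(b^2 - 9) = (b - 3)*(b - 1)*(b + 2)*(b + 3)*(b + 3)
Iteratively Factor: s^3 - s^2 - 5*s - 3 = (s + 1)*(s^2 - 2*s - 3) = (s + 1)^2*(s - 3)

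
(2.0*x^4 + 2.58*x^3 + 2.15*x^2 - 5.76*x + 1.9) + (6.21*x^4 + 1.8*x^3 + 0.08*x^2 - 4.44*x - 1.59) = 8.21*x^4 + 4.38*x^3 + 2.23*x^2 - 10.2*x + 0.31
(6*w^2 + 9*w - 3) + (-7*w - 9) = 6*w^2 + 2*w - 12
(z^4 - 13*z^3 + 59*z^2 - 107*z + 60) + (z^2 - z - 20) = z^4 - 13*z^3 + 60*z^2 - 108*z + 40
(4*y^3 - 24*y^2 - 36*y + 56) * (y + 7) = 4*y^4 + 4*y^3 - 204*y^2 - 196*y + 392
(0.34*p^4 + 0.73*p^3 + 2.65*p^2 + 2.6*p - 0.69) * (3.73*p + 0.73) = 1.2682*p^5 + 2.9711*p^4 + 10.4174*p^3 + 11.6325*p^2 - 0.6757*p - 0.5037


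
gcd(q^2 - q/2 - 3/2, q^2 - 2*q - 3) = q + 1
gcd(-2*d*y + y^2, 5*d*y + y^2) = y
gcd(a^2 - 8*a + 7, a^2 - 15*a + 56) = a - 7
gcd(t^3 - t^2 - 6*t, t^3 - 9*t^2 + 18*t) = t^2 - 3*t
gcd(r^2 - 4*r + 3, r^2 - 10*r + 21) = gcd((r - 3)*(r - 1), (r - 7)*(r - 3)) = r - 3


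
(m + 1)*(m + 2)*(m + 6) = m^3 + 9*m^2 + 20*m + 12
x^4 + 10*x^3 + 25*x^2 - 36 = (x - 1)*(x + 2)*(x + 3)*(x + 6)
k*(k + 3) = k^2 + 3*k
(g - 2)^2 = g^2 - 4*g + 4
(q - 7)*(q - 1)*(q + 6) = q^3 - 2*q^2 - 41*q + 42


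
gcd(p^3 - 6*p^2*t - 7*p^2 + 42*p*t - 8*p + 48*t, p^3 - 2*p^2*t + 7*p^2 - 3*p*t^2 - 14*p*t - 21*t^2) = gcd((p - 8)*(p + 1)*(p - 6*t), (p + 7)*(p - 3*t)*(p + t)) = 1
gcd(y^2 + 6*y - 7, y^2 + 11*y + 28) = y + 7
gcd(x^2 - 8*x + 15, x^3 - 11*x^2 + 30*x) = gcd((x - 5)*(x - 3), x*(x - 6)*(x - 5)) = x - 5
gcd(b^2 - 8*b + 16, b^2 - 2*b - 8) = b - 4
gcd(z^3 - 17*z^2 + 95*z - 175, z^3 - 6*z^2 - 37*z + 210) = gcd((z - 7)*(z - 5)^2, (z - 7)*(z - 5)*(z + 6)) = z^2 - 12*z + 35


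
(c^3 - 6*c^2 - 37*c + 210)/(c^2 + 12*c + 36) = (c^2 - 12*c + 35)/(c + 6)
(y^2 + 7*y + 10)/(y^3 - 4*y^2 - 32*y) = (y^2 + 7*y + 10)/(y*(y^2 - 4*y - 32))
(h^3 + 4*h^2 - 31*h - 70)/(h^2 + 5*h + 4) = (h^3 + 4*h^2 - 31*h - 70)/(h^2 + 5*h + 4)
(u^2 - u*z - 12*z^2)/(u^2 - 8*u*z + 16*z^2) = (-u - 3*z)/(-u + 4*z)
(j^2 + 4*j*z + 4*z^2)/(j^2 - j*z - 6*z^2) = (-j - 2*z)/(-j + 3*z)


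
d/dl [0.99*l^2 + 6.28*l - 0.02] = 1.98*l + 6.28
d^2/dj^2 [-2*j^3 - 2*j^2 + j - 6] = -12*j - 4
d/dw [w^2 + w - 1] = 2*w + 1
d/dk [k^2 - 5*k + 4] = 2*k - 5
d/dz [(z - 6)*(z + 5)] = 2*z - 1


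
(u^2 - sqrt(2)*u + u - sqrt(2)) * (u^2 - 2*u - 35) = u^4 - sqrt(2)*u^3 - u^3 - 37*u^2 + sqrt(2)*u^2 - 35*u + 37*sqrt(2)*u + 35*sqrt(2)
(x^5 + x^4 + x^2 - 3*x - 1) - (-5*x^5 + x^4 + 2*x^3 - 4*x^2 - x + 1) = 6*x^5 - 2*x^3 + 5*x^2 - 2*x - 2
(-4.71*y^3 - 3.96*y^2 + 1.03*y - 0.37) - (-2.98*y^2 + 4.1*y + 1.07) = -4.71*y^3 - 0.98*y^2 - 3.07*y - 1.44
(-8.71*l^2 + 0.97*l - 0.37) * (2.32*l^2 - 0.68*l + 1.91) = -20.2072*l^4 + 8.1732*l^3 - 18.1541*l^2 + 2.1043*l - 0.7067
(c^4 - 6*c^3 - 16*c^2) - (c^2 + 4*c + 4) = c^4 - 6*c^3 - 17*c^2 - 4*c - 4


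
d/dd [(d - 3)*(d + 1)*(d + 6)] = 3*d^2 + 8*d - 15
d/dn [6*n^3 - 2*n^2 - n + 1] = 18*n^2 - 4*n - 1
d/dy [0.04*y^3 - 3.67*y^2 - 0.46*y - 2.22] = 0.12*y^2 - 7.34*y - 0.46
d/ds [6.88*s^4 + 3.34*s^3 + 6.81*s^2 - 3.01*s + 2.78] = 27.52*s^3 + 10.02*s^2 + 13.62*s - 3.01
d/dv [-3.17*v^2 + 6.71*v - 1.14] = 6.71 - 6.34*v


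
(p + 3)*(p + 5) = p^2 + 8*p + 15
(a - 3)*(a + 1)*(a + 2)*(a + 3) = a^4 + 3*a^3 - 7*a^2 - 27*a - 18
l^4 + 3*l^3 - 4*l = l*(l - 1)*(l + 2)^2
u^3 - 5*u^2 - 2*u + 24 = (u - 4)*(u - 3)*(u + 2)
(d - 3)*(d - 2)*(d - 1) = d^3 - 6*d^2 + 11*d - 6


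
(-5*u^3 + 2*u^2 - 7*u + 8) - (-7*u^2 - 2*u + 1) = -5*u^3 + 9*u^2 - 5*u + 7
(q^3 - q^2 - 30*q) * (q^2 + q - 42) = q^5 - 73*q^3 + 12*q^2 + 1260*q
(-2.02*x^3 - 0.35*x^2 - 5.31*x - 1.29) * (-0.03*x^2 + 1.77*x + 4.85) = 0.0606*x^5 - 3.5649*x^4 - 10.2572*x^3 - 11.0575*x^2 - 28.0368*x - 6.2565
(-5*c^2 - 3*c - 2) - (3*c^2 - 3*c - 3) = 1 - 8*c^2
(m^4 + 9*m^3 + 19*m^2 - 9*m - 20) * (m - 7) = m^5 + 2*m^4 - 44*m^3 - 142*m^2 + 43*m + 140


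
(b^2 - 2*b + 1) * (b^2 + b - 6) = b^4 - b^3 - 7*b^2 + 13*b - 6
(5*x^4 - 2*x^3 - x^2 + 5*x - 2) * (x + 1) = 5*x^5 + 3*x^4 - 3*x^3 + 4*x^2 + 3*x - 2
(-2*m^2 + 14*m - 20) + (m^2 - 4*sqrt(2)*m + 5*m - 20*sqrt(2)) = -m^2 - 4*sqrt(2)*m + 19*m - 20*sqrt(2) - 20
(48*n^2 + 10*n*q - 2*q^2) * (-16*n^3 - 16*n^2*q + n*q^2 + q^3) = -768*n^5 - 928*n^4*q - 80*n^3*q^2 + 90*n^2*q^3 + 8*n*q^4 - 2*q^5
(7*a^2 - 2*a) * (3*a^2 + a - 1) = 21*a^4 + a^3 - 9*a^2 + 2*a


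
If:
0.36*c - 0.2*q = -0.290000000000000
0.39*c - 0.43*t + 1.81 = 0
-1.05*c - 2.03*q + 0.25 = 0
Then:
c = -0.57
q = 0.42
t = 3.69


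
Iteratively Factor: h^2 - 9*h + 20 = (h - 5)*(h - 4)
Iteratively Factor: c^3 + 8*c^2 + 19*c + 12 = (c + 1)*(c^2 + 7*c + 12) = (c + 1)*(c + 3)*(c + 4)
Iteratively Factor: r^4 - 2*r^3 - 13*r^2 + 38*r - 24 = (r - 3)*(r^3 + r^2 - 10*r + 8) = (r - 3)*(r - 2)*(r^2 + 3*r - 4) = (r - 3)*(r - 2)*(r + 4)*(r - 1)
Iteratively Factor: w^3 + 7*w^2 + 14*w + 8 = (w + 2)*(w^2 + 5*w + 4) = (w + 1)*(w + 2)*(w + 4)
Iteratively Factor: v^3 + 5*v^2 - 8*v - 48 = (v - 3)*(v^2 + 8*v + 16) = (v - 3)*(v + 4)*(v + 4)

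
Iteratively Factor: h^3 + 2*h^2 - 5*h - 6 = (h - 2)*(h^2 + 4*h + 3) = (h - 2)*(h + 3)*(h + 1)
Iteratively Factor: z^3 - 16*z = (z + 4)*(z^2 - 4*z) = (z - 4)*(z + 4)*(z)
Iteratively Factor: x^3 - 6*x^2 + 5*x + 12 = (x - 3)*(x^2 - 3*x - 4) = (x - 4)*(x - 3)*(x + 1)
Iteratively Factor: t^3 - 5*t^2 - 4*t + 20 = (t - 2)*(t^2 - 3*t - 10) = (t - 2)*(t + 2)*(t - 5)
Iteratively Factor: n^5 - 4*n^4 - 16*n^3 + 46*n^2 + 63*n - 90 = (n + 3)*(n^4 - 7*n^3 + 5*n^2 + 31*n - 30) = (n - 3)*(n + 3)*(n^3 - 4*n^2 - 7*n + 10) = (n - 3)*(n + 2)*(n + 3)*(n^2 - 6*n + 5) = (n - 5)*(n - 3)*(n + 2)*(n + 3)*(n - 1)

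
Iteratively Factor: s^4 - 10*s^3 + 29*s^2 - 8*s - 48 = (s - 4)*(s^3 - 6*s^2 + 5*s + 12) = (s - 4)^2*(s^2 - 2*s - 3) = (s - 4)^2*(s - 3)*(s + 1)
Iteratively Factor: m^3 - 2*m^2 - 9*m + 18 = (m - 2)*(m^2 - 9) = (m - 2)*(m + 3)*(m - 3)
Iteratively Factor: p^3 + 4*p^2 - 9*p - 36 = (p - 3)*(p^2 + 7*p + 12) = (p - 3)*(p + 4)*(p + 3)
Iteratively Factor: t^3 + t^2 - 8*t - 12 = (t + 2)*(t^2 - t - 6) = (t - 3)*(t + 2)*(t + 2)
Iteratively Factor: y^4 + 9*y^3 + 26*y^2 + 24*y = (y + 4)*(y^3 + 5*y^2 + 6*y) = (y + 2)*(y + 4)*(y^2 + 3*y) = (y + 2)*(y + 3)*(y + 4)*(y)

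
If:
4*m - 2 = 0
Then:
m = 1/2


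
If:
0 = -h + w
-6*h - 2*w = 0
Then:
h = 0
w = 0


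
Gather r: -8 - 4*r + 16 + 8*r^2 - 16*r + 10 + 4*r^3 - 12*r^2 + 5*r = 4*r^3 - 4*r^2 - 15*r + 18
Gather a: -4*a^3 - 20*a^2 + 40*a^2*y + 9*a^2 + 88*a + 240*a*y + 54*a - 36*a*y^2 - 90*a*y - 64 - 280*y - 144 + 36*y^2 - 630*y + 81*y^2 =-4*a^3 + a^2*(40*y - 11) + a*(-36*y^2 + 150*y + 142) + 117*y^2 - 910*y - 208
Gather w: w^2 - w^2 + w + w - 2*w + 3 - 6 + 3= 0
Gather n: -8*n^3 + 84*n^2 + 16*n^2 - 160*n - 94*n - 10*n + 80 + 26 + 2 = -8*n^3 + 100*n^2 - 264*n + 108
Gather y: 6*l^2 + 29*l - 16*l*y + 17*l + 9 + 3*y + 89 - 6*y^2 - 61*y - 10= 6*l^2 + 46*l - 6*y^2 + y*(-16*l - 58) + 88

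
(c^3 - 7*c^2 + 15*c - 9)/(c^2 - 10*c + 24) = (c^3 - 7*c^2 + 15*c - 9)/(c^2 - 10*c + 24)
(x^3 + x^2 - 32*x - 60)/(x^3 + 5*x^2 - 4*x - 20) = (x - 6)/(x - 2)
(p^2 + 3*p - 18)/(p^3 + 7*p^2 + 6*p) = (p - 3)/(p*(p + 1))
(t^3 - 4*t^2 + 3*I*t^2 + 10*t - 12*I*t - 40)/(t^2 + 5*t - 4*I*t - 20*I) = (t^3 + t^2*(-4 + 3*I) + t*(10 - 12*I) - 40)/(t^2 + t*(5 - 4*I) - 20*I)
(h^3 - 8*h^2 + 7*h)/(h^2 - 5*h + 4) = h*(h - 7)/(h - 4)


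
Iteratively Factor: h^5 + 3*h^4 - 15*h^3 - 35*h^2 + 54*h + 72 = (h - 2)*(h^4 + 5*h^3 - 5*h^2 - 45*h - 36) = (h - 2)*(h + 4)*(h^3 + h^2 - 9*h - 9) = (h - 2)*(h + 1)*(h + 4)*(h^2 - 9) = (h - 3)*(h - 2)*(h + 1)*(h + 4)*(h + 3)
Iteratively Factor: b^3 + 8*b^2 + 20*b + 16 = (b + 2)*(b^2 + 6*b + 8) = (b + 2)*(b + 4)*(b + 2)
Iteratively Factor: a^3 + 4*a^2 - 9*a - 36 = (a + 4)*(a^2 - 9) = (a - 3)*(a + 4)*(a + 3)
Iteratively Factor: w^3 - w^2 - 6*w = (w)*(w^2 - w - 6) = w*(w + 2)*(w - 3)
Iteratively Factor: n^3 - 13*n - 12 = (n + 3)*(n^2 - 3*n - 4) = (n + 1)*(n + 3)*(n - 4)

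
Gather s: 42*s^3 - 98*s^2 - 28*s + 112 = 42*s^3 - 98*s^2 - 28*s + 112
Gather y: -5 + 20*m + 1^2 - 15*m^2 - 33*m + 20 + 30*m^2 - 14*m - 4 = 15*m^2 - 27*m + 12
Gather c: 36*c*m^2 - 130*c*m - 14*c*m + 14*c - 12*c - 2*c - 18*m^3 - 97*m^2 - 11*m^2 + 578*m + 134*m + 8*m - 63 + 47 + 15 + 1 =c*(36*m^2 - 144*m) - 18*m^3 - 108*m^2 + 720*m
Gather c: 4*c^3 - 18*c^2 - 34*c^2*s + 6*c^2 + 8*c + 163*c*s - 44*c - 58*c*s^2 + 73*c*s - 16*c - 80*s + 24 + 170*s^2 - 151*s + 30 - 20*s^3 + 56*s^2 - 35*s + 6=4*c^3 + c^2*(-34*s - 12) + c*(-58*s^2 + 236*s - 52) - 20*s^3 + 226*s^2 - 266*s + 60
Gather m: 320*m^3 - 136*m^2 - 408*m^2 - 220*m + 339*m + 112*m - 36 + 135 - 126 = 320*m^3 - 544*m^2 + 231*m - 27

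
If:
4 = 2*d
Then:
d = 2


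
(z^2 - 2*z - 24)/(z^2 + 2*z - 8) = (z - 6)/(z - 2)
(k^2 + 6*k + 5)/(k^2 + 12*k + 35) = (k + 1)/(k + 7)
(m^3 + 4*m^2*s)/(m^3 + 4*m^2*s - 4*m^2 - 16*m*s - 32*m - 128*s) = m^2/(m^2 - 4*m - 32)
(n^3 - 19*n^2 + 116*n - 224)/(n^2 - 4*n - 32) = (n^2 - 11*n + 28)/(n + 4)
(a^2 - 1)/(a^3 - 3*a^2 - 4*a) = (a - 1)/(a*(a - 4))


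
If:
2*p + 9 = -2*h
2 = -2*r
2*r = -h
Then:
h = 2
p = -13/2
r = -1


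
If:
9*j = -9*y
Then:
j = -y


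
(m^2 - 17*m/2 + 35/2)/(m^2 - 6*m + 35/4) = 2*(m - 5)/(2*m - 5)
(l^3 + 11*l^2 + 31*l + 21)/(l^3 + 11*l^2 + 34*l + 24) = (l^2 + 10*l + 21)/(l^2 + 10*l + 24)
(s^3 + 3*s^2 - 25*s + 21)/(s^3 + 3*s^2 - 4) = (s^2 + 4*s - 21)/(s^2 + 4*s + 4)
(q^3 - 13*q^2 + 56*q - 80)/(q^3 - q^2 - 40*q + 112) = (q - 5)/(q + 7)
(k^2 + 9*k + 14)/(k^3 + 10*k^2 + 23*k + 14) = 1/(k + 1)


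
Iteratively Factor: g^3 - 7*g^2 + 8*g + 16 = (g + 1)*(g^2 - 8*g + 16) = (g - 4)*(g + 1)*(g - 4)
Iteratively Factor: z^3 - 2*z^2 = (z)*(z^2 - 2*z) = z*(z - 2)*(z)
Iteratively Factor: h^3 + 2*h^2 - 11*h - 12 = (h + 4)*(h^2 - 2*h - 3) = (h - 3)*(h + 4)*(h + 1)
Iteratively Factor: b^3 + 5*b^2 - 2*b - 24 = (b - 2)*(b^2 + 7*b + 12) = (b - 2)*(b + 3)*(b + 4)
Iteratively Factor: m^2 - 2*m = (m)*(m - 2)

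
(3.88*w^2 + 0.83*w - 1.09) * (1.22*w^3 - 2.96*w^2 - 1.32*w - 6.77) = 4.7336*w^5 - 10.4722*w^4 - 8.9082*w^3 - 24.1368*w^2 - 4.1803*w + 7.3793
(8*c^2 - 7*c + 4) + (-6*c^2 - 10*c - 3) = 2*c^2 - 17*c + 1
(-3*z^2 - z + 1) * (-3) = 9*z^2 + 3*z - 3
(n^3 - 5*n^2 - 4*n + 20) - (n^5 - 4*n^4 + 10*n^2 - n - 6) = -n^5 + 4*n^4 + n^3 - 15*n^2 - 3*n + 26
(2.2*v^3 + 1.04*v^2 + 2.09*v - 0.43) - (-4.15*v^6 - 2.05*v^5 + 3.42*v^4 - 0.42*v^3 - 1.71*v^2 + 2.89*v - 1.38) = 4.15*v^6 + 2.05*v^5 - 3.42*v^4 + 2.62*v^3 + 2.75*v^2 - 0.8*v + 0.95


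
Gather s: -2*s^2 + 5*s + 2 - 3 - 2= -2*s^2 + 5*s - 3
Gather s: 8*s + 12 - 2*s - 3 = 6*s + 9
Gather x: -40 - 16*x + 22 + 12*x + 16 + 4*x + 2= 0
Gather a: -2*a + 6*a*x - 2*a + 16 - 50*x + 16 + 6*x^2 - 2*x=a*(6*x - 4) + 6*x^2 - 52*x + 32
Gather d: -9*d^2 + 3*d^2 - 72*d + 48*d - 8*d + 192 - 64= -6*d^2 - 32*d + 128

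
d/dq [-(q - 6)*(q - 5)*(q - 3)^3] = -5*q^4 + 80*q^3 - 468*q^2 + 1188*q - 1107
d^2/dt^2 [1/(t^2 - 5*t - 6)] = 2*(t^2 - 5*t - (2*t - 5)^2 - 6)/(-t^2 + 5*t + 6)^3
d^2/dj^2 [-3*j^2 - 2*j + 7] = -6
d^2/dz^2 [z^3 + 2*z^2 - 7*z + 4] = 6*z + 4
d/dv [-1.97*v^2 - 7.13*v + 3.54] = -3.94*v - 7.13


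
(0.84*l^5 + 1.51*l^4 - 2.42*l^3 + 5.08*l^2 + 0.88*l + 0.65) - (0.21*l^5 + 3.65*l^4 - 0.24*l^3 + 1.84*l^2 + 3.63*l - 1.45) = 0.63*l^5 - 2.14*l^4 - 2.18*l^3 + 3.24*l^2 - 2.75*l + 2.1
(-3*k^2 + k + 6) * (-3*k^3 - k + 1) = 9*k^5 - 3*k^4 - 15*k^3 - 4*k^2 - 5*k + 6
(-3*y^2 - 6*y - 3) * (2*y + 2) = -6*y^3 - 18*y^2 - 18*y - 6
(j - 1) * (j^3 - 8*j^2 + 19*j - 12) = j^4 - 9*j^3 + 27*j^2 - 31*j + 12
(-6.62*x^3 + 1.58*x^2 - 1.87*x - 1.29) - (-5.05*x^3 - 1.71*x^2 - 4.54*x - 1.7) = -1.57*x^3 + 3.29*x^2 + 2.67*x + 0.41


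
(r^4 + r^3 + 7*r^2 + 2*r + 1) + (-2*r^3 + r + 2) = r^4 - r^3 + 7*r^2 + 3*r + 3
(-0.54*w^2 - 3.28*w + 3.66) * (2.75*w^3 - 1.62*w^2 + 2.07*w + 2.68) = -1.485*w^5 - 8.1452*w^4 + 14.2608*w^3 - 14.166*w^2 - 1.2142*w + 9.8088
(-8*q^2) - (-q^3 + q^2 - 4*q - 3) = q^3 - 9*q^2 + 4*q + 3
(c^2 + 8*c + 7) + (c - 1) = c^2 + 9*c + 6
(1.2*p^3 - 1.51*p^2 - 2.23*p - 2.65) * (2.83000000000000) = 3.396*p^3 - 4.2733*p^2 - 6.3109*p - 7.4995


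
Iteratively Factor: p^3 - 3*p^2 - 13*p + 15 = (p + 3)*(p^2 - 6*p + 5) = (p - 5)*(p + 3)*(p - 1)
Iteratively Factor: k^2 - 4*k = (k - 4)*(k)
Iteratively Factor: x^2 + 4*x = (x)*(x + 4)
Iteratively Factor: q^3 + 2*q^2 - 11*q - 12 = (q + 1)*(q^2 + q - 12) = (q + 1)*(q + 4)*(q - 3)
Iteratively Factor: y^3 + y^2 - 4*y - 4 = (y - 2)*(y^2 + 3*y + 2) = (y - 2)*(y + 1)*(y + 2)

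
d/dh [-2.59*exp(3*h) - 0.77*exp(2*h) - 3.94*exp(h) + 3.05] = (-7.77*exp(2*h) - 1.54*exp(h) - 3.94)*exp(h)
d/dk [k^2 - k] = 2*k - 1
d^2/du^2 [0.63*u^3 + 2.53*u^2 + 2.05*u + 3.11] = 3.78*u + 5.06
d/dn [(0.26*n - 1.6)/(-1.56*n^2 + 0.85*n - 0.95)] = (0.4056*n^2 - 4.992*n + 1.113)/(2.4336*n^4 - 2.652*n^3 + 3.6865*n^2 - 1.615*n + 0.9025)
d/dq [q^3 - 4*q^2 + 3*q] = 3*q^2 - 8*q + 3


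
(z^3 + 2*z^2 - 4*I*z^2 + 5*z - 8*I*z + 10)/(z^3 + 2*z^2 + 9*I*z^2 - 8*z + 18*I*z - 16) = (z - 5*I)/(z + 8*I)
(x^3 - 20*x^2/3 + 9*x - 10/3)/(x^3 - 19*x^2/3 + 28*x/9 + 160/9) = 3*(3*x^2 - 5*x + 2)/(9*x^2 - 12*x - 32)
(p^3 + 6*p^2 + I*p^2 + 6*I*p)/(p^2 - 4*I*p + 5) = p*(p + 6)/(p - 5*I)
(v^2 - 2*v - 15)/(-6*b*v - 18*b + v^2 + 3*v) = (v - 5)/(-6*b + v)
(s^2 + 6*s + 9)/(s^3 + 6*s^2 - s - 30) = (s + 3)/(s^2 + 3*s - 10)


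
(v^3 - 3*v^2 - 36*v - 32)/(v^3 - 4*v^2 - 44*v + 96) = (v^2 + 5*v + 4)/(v^2 + 4*v - 12)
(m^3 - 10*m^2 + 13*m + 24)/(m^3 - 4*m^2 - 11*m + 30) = (m^3 - 10*m^2 + 13*m + 24)/(m^3 - 4*m^2 - 11*m + 30)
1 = 1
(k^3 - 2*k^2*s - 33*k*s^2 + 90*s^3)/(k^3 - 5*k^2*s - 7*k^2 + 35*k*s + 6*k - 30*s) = (k^2 + 3*k*s - 18*s^2)/(k^2 - 7*k + 6)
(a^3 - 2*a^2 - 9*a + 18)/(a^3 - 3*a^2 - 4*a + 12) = (a + 3)/(a + 2)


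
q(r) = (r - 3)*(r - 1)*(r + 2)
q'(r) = (r - 3)*(r - 1) + (r - 3)*(r + 2) + (r - 1)*(r + 2)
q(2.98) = -0.20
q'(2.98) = 9.72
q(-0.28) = 7.22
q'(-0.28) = -3.64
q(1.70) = -3.37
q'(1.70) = -3.13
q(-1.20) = 7.39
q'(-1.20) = 4.12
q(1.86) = -3.78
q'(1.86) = -2.06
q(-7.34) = -460.50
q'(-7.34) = 185.99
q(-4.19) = -81.72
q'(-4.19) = 64.43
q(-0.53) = 7.94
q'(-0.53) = -2.04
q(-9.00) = -840.00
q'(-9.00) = 274.00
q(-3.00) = -24.00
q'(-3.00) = 34.00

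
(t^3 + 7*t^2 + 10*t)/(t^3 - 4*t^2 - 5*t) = (t^2 + 7*t + 10)/(t^2 - 4*t - 5)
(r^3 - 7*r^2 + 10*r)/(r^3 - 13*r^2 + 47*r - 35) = r*(r - 2)/(r^2 - 8*r + 7)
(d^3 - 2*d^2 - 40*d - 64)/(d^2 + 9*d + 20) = (d^2 - 6*d - 16)/(d + 5)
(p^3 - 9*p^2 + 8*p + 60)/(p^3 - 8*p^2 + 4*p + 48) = (p - 5)/(p - 4)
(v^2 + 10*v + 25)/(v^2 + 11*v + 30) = (v + 5)/(v + 6)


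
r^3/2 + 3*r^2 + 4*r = r*(r/2 + 1)*(r + 4)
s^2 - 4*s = s*(s - 4)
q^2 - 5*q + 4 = (q - 4)*(q - 1)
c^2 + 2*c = c*(c + 2)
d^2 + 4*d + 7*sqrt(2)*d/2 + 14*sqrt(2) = (d + 4)*(d + 7*sqrt(2)/2)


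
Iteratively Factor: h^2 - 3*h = (h - 3)*(h)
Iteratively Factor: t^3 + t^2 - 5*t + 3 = (t - 1)*(t^2 + 2*t - 3) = (t - 1)*(t + 3)*(t - 1)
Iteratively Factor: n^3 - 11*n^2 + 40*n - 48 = (n - 4)*(n^2 - 7*n + 12) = (n - 4)*(n - 3)*(n - 4)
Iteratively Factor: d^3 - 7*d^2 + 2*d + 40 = (d - 5)*(d^2 - 2*d - 8) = (d - 5)*(d - 4)*(d + 2)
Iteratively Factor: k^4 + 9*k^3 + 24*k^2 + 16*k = (k + 4)*(k^3 + 5*k^2 + 4*k) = k*(k + 4)*(k^2 + 5*k + 4) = k*(k + 1)*(k + 4)*(k + 4)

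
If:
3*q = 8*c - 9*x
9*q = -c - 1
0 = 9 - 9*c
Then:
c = 1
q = -2/9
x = 26/27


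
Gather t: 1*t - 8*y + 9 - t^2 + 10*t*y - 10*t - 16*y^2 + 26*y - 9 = -t^2 + t*(10*y - 9) - 16*y^2 + 18*y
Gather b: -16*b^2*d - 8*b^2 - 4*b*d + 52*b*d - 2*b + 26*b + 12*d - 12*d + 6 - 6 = b^2*(-16*d - 8) + b*(48*d + 24)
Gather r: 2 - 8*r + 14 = 16 - 8*r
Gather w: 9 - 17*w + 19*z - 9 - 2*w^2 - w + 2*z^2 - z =-2*w^2 - 18*w + 2*z^2 + 18*z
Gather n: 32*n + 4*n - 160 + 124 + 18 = 36*n - 18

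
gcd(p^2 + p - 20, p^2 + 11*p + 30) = p + 5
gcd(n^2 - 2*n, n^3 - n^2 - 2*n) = n^2 - 2*n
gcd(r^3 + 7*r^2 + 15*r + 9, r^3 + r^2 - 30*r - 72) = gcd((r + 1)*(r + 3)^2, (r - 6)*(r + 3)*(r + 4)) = r + 3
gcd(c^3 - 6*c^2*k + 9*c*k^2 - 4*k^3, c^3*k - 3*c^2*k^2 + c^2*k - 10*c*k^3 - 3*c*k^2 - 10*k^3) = 1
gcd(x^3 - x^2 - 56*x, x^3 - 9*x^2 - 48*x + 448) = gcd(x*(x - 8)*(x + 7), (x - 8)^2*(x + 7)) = x^2 - x - 56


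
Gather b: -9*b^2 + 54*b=-9*b^2 + 54*b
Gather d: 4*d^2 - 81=4*d^2 - 81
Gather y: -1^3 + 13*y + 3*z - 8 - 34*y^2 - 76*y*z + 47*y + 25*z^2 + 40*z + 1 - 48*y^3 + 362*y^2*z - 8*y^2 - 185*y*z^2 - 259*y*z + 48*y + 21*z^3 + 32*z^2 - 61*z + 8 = -48*y^3 + y^2*(362*z - 42) + y*(-185*z^2 - 335*z + 108) + 21*z^3 + 57*z^2 - 18*z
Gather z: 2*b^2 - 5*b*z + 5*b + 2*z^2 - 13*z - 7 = 2*b^2 + 5*b + 2*z^2 + z*(-5*b - 13) - 7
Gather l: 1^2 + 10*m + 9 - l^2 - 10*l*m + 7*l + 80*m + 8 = -l^2 + l*(7 - 10*m) + 90*m + 18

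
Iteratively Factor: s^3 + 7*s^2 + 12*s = (s + 3)*(s^2 + 4*s) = s*(s + 3)*(s + 4)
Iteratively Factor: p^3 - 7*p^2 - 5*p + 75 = (p - 5)*(p^2 - 2*p - 15) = (p - 5)*(p + 3)*(p - 5)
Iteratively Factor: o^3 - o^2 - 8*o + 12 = (o - 2)*(o^2 + o - 6) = (o - 2)^2*(o + 3)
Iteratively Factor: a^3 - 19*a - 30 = (a + 2)*(a^2 - 2*a - 15) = (a + 2)*(a + 3)*(a - 5)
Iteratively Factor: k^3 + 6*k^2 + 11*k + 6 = (k + 3)*(k^2 + 3*k + 2) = (k + 2)*(k + 3)*(k + 1)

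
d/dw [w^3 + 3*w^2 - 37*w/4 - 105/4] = 3*w^2 + 6*w - 37/4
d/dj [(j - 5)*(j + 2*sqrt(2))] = 2*j - 5 + 2*sqrt(2)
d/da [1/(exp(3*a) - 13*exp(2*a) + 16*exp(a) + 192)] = (-3*exp(2*a) + 26*exp(a) - 16)*exp(a)/(exp(3*a) - 13*exp(2*a) + 16*exp(a) + 192)^2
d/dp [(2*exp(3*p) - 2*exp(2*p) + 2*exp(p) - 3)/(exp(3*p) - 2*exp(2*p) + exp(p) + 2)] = (-2*exp(4*p) + 23*exp(2*p) - 20*exp(p) + 7)*exp(p)/(exp(6*p) - 4*exp(5*p) + 6*exp(4*p) - 7*exp(2*p) + 4*exp(p) + 4)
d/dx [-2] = 0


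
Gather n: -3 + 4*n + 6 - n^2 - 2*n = -n^2 + 2*n + 3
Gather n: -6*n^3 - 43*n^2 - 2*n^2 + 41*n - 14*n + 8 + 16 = -6*n^3 - 45*n^2 + 27*n + 24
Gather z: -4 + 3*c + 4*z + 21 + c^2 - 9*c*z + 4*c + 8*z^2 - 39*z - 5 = c^2 + 7*c + 8*z^2 + z*(-9*c - 35) + 12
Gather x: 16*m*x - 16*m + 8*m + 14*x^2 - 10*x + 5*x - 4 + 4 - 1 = -8*m + 14*x^2 + x*(16*m - 5) - 1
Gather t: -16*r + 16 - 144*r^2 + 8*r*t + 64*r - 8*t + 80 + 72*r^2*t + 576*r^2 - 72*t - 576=432*r^2 + 48*r + t*(72*r^2 + 8*r - 80) - 480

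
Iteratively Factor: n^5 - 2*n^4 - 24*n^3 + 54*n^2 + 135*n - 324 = (n + 4)*(n^4 - 6*n^3 + 54*n - 81) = (n + 3)*(n + 4)*(n^3 - 9*n^2 + 27*n - 27) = (n - 3)*(n + 3)*(n + 4)*(n^2 - 6*n + 9) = (n - 3)^2*(n + 3)*(n + 4)*(n - 3)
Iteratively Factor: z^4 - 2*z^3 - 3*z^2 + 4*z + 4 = (z + 1)*(z^3 - 3*z^2 + 4) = (z - 2)*(z + 1)*(z^2 - z - 2) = (z - 2)^2*(z + 1)*(z + 1)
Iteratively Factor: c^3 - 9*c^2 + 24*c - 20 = (c - 2)*(c^2 - 7*c + 10) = (c - 2)^2*(c - 5)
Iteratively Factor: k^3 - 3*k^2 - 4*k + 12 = (k - 2)*(k^2 - k - 6) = (k - 3)*(k - 2)*(k + 2)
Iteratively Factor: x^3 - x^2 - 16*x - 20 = (x + 2)*(x^2 - 3*x - 10) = (x + 2)^2*(x - 5)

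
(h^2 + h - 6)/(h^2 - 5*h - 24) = (h - 2)/(h - 8)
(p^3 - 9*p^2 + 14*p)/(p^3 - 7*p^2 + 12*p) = (p^2 - 9*p + 14)/(p^2 - 7*p + 12)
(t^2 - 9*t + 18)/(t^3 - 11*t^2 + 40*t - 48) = (t - 6)/(t^2 - 8*t + 16)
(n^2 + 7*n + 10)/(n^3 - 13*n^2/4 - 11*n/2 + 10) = 4*(n + 5)/(4*n^2 - 21*n + 20)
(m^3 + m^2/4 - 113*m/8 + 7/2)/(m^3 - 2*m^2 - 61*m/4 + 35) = (4*m - 1)/(2*(2*m - 5))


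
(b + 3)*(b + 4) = b^2 + 7*b + 12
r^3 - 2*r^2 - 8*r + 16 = (r - 2)*(r - 2*sqrt(2))*(r + 2*sqrt(2))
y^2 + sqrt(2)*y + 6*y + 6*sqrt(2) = (y + 6)*(y + sqrt(2))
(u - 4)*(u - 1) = u^2 - 5*u + 4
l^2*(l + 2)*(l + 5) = l^4 + 7*l^3 + 10*l^2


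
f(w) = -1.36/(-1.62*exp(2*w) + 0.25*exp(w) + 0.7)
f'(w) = -1.36*(3.24*exp(2*w) - 0.25*exp(w))/(-1.62*exp(2*w) + 0.25*exp(w) + 0.7)^2 = (0.34 - 4.4064*exp(w))*exp(w)/(-1.62*exp(2*w) + 0.25*exp(w) + 0.7)^2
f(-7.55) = -1.94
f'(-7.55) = 0.00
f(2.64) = 0.00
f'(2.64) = -0.01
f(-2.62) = -1.92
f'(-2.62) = 0.00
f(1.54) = 0.04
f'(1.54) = -0.08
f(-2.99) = -1.92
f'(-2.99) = 0.01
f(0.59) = 0.33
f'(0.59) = -0.81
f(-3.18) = -1.92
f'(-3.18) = 0.01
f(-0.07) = 2.86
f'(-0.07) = -15.56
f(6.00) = 0.00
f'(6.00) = 0.00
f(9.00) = 0.00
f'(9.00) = 0.00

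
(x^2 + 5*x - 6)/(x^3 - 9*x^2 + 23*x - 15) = (x + 6)/(x^2 - 8*x + 15)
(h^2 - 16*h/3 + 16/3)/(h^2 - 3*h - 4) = (h - 4/3)/(h + 1)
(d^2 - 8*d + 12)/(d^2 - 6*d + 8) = (d - 6)/(d - 4)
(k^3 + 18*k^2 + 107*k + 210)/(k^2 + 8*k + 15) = (k^2 + 13*k + 42)/(k + 3)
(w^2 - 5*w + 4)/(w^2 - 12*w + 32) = (w - 1)/(w - 8)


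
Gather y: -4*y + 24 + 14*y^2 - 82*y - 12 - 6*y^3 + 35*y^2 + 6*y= -6*y^3 + 49*y^2 - 80*y + 12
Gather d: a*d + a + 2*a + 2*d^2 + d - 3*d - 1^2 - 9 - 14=3*a + 2*d^2 + d*(a - 2) - 24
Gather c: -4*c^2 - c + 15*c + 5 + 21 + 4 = -4*c^2 + 14*c + 30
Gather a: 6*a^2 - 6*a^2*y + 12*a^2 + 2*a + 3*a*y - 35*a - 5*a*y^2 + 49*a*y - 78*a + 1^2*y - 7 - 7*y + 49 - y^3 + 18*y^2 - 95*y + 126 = a^2*(18 - 6*y) + a*(-5*y^2 + 52*y - 111) - y^3 + 18*y^2 - 101*y + 168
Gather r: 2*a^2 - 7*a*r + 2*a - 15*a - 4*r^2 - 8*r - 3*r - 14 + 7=2*a^2 - 13*a - 4*r^2 + r*(-7*a - 11) - 7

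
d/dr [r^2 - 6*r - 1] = 2*r - 6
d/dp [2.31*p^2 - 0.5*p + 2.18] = 4.62*p - 0.5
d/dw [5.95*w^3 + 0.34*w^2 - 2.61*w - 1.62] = 17.85*w^2 + 0.68*w - 2.61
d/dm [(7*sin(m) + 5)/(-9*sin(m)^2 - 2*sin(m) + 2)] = 3*(21*sin(m)^2 + 30*sin(m) + 8)*cos(m)/(9*sin(m)^2 + 2*sin(m) - 2)^2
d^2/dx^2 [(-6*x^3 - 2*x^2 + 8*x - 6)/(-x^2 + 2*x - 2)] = 4*(4*x^3 - 33*x^2 + 42*x - 6)/(x^6 - 6*x^5 + 18*x^4 - 32*x^3 + 36*x^2 - 24*x + 8)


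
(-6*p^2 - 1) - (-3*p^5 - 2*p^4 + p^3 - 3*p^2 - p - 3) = 3*p^5 + 2*p^4 - p^3 - 3*p^2 + p + 2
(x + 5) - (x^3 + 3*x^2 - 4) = -x^3 - 3*x^2 + x + 9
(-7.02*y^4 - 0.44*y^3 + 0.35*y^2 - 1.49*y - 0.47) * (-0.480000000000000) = 3.3696*y^4 + 0.2112*y^3 - 0.168*y^2 + 0.7152*y + 0.2256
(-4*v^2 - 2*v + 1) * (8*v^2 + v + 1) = -32*v^4 - 20*v^3 + 2*v^2 - v + 1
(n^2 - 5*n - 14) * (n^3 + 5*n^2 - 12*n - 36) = n^5 - 51*n^3 - 46*n^2 + 348*n + 504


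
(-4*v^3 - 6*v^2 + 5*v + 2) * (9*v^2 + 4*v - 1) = -36*v^5 - 70*v^4 + 25*v^3 + 44*v^2 + 3*v - 2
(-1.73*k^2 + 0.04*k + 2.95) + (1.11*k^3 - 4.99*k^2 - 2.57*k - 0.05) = 1.11*k^3 - 6.72*k^2 - 2.53*k + 2.9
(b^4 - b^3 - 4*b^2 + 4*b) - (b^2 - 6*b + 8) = b^4 - b^3 - 5*b^2 + 10*b - 8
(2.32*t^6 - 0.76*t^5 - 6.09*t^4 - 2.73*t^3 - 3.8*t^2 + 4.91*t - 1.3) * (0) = 0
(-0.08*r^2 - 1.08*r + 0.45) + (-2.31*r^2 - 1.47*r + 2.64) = -2.39*r^2 - 2.55*r + 3.09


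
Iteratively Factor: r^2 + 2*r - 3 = (r - 1)*(r + 3)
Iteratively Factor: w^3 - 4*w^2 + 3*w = (w - 1)*(w^2 - 3*w) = (w - 3)*(w - 1)*(w)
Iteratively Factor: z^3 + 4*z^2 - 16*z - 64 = (z + 4)*(z^2 - 16) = (z - 4)*(z + 4)*(z + 4)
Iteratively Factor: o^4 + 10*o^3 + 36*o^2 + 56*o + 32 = (o + 4)*(o^3 + 6*o^2 + 12*o + 8) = (o + 2)*(o + 4)*(o^2 + 4*o + 4) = (o + 2)^2*(o + 4)*(o + 2)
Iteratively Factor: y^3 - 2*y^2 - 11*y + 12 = (y + 3)*(y^2 - 5*y + 4) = (y - 4)*(y + 3)*(y - 1)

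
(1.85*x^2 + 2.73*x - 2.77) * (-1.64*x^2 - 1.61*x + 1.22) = -3.034*x^4 - 7.4557*x^3 + 2.4045*x^2 + 7.7903*x - 3.3794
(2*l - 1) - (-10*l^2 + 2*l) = 10*l^2 - 1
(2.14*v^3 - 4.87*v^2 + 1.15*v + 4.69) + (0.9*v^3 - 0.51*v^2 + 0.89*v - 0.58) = 3.04*v^3 - 5.38*v^2 + 2.04*v + 4.11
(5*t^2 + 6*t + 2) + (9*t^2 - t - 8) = 14*t^2 + 5*t - 6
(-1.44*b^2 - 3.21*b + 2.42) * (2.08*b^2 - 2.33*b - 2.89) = -2.9952*b^4 - 3.3216*b^3 + 16.6745*b^2 + 3.6383*b - 6.9938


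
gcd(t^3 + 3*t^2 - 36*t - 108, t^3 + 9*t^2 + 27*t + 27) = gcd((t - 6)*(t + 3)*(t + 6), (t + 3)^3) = t + 3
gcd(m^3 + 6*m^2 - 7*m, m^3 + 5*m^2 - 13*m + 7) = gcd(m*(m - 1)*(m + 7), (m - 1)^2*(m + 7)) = m^2 + 6*m - 7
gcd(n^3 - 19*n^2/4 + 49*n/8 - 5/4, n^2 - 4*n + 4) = n - 2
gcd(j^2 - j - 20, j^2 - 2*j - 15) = j - 5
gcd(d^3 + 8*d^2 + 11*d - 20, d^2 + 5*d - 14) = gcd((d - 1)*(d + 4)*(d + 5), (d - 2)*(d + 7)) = 1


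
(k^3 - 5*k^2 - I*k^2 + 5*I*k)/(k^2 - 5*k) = k - I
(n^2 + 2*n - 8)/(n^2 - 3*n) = (n^2 + 2*n - 8)/(n*(n - 3))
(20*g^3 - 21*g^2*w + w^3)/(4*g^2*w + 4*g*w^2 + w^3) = (20*g^3 - 21*g^2*w + w^3)/(w*(4*g^2 + 4*g*w + w^2))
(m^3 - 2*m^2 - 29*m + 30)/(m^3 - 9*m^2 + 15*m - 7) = (m^2 - m - 30)/(m^2 - 8*m + 7)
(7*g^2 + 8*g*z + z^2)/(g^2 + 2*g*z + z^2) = (7*g + z)/(g + z)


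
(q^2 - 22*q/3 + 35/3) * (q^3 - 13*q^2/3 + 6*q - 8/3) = q^5 - 35*q^4/3 + 445*q^3/9 - 875*q^2/9 + 806*q/9 - 280/9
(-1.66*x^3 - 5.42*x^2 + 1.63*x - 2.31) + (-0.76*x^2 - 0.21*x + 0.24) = -1.66*x^3 - 6.18*x^2 + 1.42*x - 2.07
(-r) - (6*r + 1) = -7*r - 1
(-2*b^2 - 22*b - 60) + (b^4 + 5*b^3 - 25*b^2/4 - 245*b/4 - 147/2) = b^4 + 5*b^3 - 33*b^2/4 - 333*b/4 - 267/2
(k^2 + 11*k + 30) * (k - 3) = k^3 + 8*k^2 - 3*k - 90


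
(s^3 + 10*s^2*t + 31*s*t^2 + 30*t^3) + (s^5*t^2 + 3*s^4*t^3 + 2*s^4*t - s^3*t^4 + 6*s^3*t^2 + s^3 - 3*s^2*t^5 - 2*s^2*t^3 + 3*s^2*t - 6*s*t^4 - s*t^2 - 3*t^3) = s^5*t^2 + 3*s^4*t^3 + 2*s^4*t - s^3*t^4 + 6*s^3*t^2 + 2*s^3 - 3*s^2*t^5 - 2*s^2*t^3 + 13*s^2*t - 6*s*t^4 + 30*s*t^2 + 27*t^3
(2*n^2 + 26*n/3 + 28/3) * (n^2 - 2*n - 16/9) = 2*n^4 + 14*n^3/3 - 104*n^2/9 - 920*n/27 - 448/27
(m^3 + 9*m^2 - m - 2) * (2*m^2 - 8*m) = 2*m^5 + 10*m^4 - 74*m^3 + 4*m^2 + 16*m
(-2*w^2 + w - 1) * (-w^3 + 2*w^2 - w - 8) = 2*w^5 - 5*w^4 + 5*w^3 + 13*w^2 - 7*w + 8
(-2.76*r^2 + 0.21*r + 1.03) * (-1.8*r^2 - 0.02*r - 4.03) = 4.968*r^4 - 0.3228*r^3 + 9.2646*r^2 - 0.8669*r - 4.1509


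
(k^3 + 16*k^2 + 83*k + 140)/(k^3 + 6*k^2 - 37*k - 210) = (k + 4)/(k - 6)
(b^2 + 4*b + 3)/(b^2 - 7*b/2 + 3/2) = 2*(b^2 + 4*b + 3)/(2*b^2 - 7*b + 3)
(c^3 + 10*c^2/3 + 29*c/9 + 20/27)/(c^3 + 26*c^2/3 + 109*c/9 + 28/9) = (c + 5/3)/(c + 7)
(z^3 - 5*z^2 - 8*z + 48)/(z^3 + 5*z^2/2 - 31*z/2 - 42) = 2*(z - 4)/(2*z + 7)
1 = 1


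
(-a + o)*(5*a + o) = -5*a^2 + 4*a*o + o^2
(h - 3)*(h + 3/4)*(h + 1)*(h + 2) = h^4 + 3*h^3/4 - 7*h^2 - 45*h/4 - 9/2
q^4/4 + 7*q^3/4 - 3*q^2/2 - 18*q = q*(q/4 + 1)*(q - 3)*(q + 6)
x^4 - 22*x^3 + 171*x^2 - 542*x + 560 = (x - 8)*(x - 7)*(x - 5)*(x - 2)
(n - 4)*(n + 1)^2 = n^3 - 2*n^2 - 7*n - 4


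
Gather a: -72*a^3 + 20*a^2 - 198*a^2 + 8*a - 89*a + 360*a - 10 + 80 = -72*a^3 - 178*a^2 + 279*a + 70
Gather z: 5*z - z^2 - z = -z^2 + 4*z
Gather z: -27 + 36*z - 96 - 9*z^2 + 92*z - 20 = -9*z^2 + 128*z - 143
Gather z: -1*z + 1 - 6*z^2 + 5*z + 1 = -6*z^2 + 4*z + 2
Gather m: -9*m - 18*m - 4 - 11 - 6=-27*m - 21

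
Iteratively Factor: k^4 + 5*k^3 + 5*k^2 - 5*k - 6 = (k + 2)*(k^3 + 3*k^2 - k - 3) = (k + 2)*(k + 3)*(k^2 - 1) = (k - 1)*(k + 2)*(k + 3)*(k + 1)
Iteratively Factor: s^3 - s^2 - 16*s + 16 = (s - 1)*(s^2 - 16) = (s - 1)*(s + 4)*(s - 4)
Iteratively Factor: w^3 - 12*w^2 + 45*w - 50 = (w - 5)*(w^2 - 7*w + 10) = (w - 5)*(w - 2)*(w - 5)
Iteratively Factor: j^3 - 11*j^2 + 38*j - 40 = (j - 2)*(j^2 - 9*j + 20) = (j - 4)*(j - 2)*(j - 5)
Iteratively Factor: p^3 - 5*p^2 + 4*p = (p - 1)*(p^2 - 4*p) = (p - 4)*(p - 1)*(p)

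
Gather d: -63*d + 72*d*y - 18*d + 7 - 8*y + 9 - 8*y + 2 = d*(72*y - 81) - 16*y + 18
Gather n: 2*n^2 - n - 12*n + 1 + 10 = 2*n^2 - 13*n + 11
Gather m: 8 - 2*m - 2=6 - 2*m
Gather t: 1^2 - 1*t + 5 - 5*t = 6 - 6*t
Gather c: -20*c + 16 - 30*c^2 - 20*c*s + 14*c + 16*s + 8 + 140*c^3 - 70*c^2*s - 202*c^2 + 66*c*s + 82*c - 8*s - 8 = 140*c^3 + c^2*(-70*s - 232) + c*(46*s + 76) + 8*s + 16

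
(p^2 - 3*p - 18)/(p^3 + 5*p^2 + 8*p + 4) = (p^2 - 3*p - 18)/(p^3 + 5*p^2 + 8*p + 4)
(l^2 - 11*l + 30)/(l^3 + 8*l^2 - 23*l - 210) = (l - 6)/(l^2 + 13*l + 42)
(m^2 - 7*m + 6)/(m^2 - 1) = (m - 6)/(m + 1)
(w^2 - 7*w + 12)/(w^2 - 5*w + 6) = (w - 4)/(w - 2)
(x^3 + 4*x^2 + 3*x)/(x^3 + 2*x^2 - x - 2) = x*(x + 3)/(x^2 + x - 2)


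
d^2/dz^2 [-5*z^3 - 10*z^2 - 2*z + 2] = -30*z - 20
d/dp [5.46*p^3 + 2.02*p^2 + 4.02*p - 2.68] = 16.38*p^2 + 4.04*p + 4.02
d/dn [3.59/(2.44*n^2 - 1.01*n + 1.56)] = (3.6259 - 17.5192*n)/(2.44*n^2 - 1.01*n + 1.56)^2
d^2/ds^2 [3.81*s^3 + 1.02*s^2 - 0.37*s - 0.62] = 22.86*s + 2.04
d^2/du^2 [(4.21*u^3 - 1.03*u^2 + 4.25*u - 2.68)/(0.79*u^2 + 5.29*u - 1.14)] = (-2.8421709430404e-14*u^4 + 257.12297*u^3 - 167.934192*u^2 - 11.406732*u - 106.239068)/(0.493039*u^6 + 9.904467*u^5 + 64.187895*u^4 + 119.450845*u^3 - 92.62557*u^2 + 20.624652*u - 1.481544)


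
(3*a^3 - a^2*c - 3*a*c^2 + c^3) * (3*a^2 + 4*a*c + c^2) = 9*a^5 + 9*a^4*c - 10*a^3*c^2 - 10*a^2*c^3 + a*c^4 + c^5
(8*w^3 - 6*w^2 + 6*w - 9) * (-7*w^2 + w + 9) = -56*w^5 + 50*w^4 + 24*w^3 + 15*w^2 + 45*w - 81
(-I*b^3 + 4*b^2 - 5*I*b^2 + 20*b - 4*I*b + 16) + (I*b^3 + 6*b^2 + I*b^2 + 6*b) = 10*b^2 - 4*I*b^2 + 26*b - 4*I*b + 16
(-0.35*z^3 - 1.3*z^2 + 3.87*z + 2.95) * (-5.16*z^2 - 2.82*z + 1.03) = 1.806*z^5 + 7.695*z^4 - 16.6637*z^3 - 27.4744*z^2 - 4.3329*z + 3.0385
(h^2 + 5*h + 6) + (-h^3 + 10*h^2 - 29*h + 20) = -h^3 + 11*h^2 - 24*h + 26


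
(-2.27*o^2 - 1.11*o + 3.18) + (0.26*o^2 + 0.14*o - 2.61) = -2.01*o^2 - 0.97*o + 0.57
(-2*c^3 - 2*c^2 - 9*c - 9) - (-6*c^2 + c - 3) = -2*c^3 + 4*c^2 - 10*c - 6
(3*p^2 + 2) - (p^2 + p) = 2*p^2 - p + 2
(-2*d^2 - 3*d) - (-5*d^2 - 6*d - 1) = 3*d^2 + 3*d + 1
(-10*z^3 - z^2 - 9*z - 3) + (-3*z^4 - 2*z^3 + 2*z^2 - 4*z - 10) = -3*z^4 - 12*z^3 + z^2 - 13*z - 13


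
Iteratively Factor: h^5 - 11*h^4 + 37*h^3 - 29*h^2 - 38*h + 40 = (h - 1)*(h^4 - 10*h^3 + 27*h^2 - 2*h - 40) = (h - 5)*(h - 1)*(h^3 - 5*h^2 + 2*h + 8) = (h - 5)*(h - 2)*(h - 1)*(h^2 - 3*h - 4) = (h - 5)*(h - 4)*(h - 2)*(h - 1)*(h + 1)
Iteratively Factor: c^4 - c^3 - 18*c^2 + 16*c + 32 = (c - 2)*(c^3 + c^2 - 16*c - 16) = (c - 4)*(c - 2)*(c^2 + 5*c + 4) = (c - 4)*(c - 2)*(c + 4)*(c + 1)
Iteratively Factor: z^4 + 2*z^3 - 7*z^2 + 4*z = (z + 4)*(z^3 - 2*z^2 + z) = z*(z + 4)*(z^2 - 2*z + 1) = z*(z - 1)*(z + 4)*(z - 1)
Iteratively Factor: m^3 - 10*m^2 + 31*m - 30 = (m - 5)*(m^2 - 5*m + 6) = (m - 5)*(m - 3)*(m - 2)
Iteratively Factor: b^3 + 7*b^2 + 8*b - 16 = (b + 4)*(b^2 + 3*b - 4) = (b + 4)^2*(b - 1)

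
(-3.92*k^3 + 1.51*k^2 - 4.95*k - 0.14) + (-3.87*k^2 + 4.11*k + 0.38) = -3.92*k^3 - 2.36*k^2 - 0.84*k + 0.24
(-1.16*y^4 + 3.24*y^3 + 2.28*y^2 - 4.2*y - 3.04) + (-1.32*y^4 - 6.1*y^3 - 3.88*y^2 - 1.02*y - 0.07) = -2.48*y^4 - 2.86*y^3 - 1.6*y^2 - 5.22*y - 3.11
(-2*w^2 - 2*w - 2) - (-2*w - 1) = -2*w^2 - 1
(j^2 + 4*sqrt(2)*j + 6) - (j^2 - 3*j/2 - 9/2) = 3*j/2 + 4*sqrt(2)*j + 21/2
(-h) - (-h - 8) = 8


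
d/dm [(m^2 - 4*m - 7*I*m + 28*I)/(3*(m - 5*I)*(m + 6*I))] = (m^2*(4 + 8*I) + m*(60 - 56*I) - 92 - 210*I)/(3*m^4 + 6*I*m^3 + 177*m^2 + 180*I*m + 2700)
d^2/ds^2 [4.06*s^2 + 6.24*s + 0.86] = 8.12000000000000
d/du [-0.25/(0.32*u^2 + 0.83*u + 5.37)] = (0.16*u + 0.2075)/(0.32*u^2 + 0.83*u + 5.37)^2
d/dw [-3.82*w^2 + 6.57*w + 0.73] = 6.57 - 7.64*w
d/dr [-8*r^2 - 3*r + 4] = -16*r - 3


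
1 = 1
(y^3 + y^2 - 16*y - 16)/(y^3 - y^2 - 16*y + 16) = (y + 1)/(y - 1)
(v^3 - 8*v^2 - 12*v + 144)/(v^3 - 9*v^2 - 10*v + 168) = (v - 6)/(v - 7)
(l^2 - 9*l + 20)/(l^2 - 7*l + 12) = (l - 5)/(l - 3)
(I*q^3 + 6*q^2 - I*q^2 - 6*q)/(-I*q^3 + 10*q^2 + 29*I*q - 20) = q*(-I*q^2 - 6*q + I*q + 6)/(I*q^3 - 10*q^2 - 29*I*q + 20)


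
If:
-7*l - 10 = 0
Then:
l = -10/7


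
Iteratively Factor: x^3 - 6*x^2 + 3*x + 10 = (x + 1)*(x^2 - 7*x + 10) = (x - 2)*(x + 1)*(x - 5)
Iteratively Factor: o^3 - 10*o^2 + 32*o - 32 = (o - 4)*(o^2 - 6*o + 8) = (o - 4)^2*(o - 2)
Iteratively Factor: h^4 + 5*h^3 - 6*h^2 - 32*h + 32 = (h + 4)*(h^3 + h^2 - 10*h + 8) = (h - 2)*(h + 4)*(h^2 + 3*h - 4) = (h - 2)*(h + 4)^2*(h - 1)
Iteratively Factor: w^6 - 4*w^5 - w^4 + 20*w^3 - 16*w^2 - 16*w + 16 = (w - 1)*(w^5 - 3*w^4 - 4*w^3 + 16*w^2 - 16) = (w - 1)*(w + 1)*(w^4 - 4*w^3 + 16*w - 16) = (w - 2)*(w - 1)*(w + 1)*(w^3 - 2*w^2 - 4*w + 8) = (w - 2)^2*(w - 1)*(w + 1)*(w^2 - 4) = (w - 2)^3*(w - 1)*(w + 1)*(w + 2)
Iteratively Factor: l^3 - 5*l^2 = (l)*(l^2 - 5*l) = l*(l - 5)*(l)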